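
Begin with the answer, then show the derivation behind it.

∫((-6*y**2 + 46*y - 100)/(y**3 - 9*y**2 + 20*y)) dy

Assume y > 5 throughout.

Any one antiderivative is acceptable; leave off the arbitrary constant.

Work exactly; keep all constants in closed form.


The answer is -5*log(y) - 4*log(y - 5) + 3*log(y - 4).
Step 1. Decompose ∫((-6*y**2 + 46*y - 100)/(y**3 - 9*y**2 + 20*y)) dy by partial fractions, (-6*y**2 + 46*y - 100)/(y**3 - 9*y**2 + 20*y) = 3/(y - 4) - 4/(y - 5) - 5/y: now ∫(-5/y) dy + ∫(-4/(y - 5)) dy + ∫(3/(y - 4)) dy.
Step 2. Evaluate the standard form [assuming y > 0]: now -5*log(y) + ∫(-4/(y - 5)) dy + ∫(3/(y - 4)) dy.
Step 3. Evaluate the standard form [assuming y > 4]: now -5*log(y) + 3*log(y - 4) + ∫(-4/(y - 5)) dy.
Step 4. Evaluate the standard form [assuming y > 5]: now -5*log(y) - 4*log(y - 5) + 3*log(y - 4).
Answer: -5*log(y) - 4*log(y - 5) + 3*log(y - 4).


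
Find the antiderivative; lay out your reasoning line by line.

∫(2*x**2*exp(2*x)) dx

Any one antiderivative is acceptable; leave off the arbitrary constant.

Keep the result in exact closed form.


Step 1. Integrate ∫(2*x**2*exp(2*x)) dx by parts with u = x**2, dv = (2*exp(2*x)) dx, so v = exp(2*x): now x**2*exp(2*x) + ∫(-2*x*exp(2*x)) dx.
Step 2. Integrate ∫(-2*x*exp(2*x)) dx by parts with u = x, dv = (-2*exp(2*x)) dx, so v = -exp(2*x): now x**2*exp(2*x) - x*exp(2*x) + ∫(exp(2*x)) dx.
Step 3. Evaluate the standard form: now x**2*exp(2*x) - x*exp(2*x) + exp(2*x)/2.
Answer: x**2*exp(2*x) - x*exp(2*x) + exp(2*x)/2.


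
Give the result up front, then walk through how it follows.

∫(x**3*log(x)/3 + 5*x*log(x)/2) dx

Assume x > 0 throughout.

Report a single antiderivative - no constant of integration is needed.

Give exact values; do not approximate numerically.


The answer is x**4*log(x)/12 - x**4/48 + 5*x**2*log(x)/4 - 5*x**2/8.
Step 1. Rewrite: now ∫(5*x*log(x)/2) dx + ∫(x**3*log(x)/3) dx.
Step 2. Integrate ∫(5*x*log(x)/2) dx by parts with u = log(x), dv = (5*x/2) dx, so v = 5*x**2/4 [assuming x > 0]: now 5*x**2*log(x)/4 + ∫(-5*x/4) dx + ∫(x**3*log(x)/3) dx.
Step 3. Evaluate the standard form: now 5*x**2*log(x)/4 - 5*x**2/8 + ∫(x**3*log(x)/3) dx.
Step 4. Integrate ∫(x**3*log(x)/3) dx by parts with u = log(x), dv = (x**3/3) dx, so v = x**4/12 [assuming x > 0]: now x**4*log(x)/12 + 5*x**2*log(x)/4 - 5*x**2/8 + ∫(-x**3/12) dx.
Step 5. Evaluate the standard form: now x**4*log(x)/12 - x**4/48 + 5*x**2*log(x)/4 - 5*x**2/8.
Answer: x**4*log(x)/12 - x**4/48 + 5*x**2*log(x)/4 - 5*x**2/8.


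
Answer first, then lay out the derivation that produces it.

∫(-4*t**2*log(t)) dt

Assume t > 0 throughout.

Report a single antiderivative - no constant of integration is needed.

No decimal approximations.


The answer is -4*t**3*log(t)/3 + 4*t**3/9.
Step 1. Integrate ∫(-4*t**2*log(t)) dt by parts with u = log(t), dv = (-4*t**2) dt, so v = -4*t**3/3 [assuming t > 0]: now -4*t**3*log(t)/3 + ∫(4*t**2/3) dt.
Step 2. Evaluate the standard form: now -4*t**3*log(t)/3 + 4*t**3/9.
Answer: -4*t**3*log(t)/3 + 4*t**3/9.


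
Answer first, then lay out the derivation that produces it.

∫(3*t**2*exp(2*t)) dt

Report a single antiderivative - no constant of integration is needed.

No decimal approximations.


The answer is 3*t**2*exp(2*t)/2 - 3*t*exp(2*t)/2 + 3*exp(2*t)/4.
Step 1. Integrate ∫(3*t**2*exp(2*t)) dt by parts with u = t**2, dv = (3*exp(2*t)) dt, so v = 3*exp(2*t)/2: now 3*t**2*exp(2*t)/2 + ∫(-3*t*exp(2*t)) dt.
Step 2. Integrate ∫(-3*t*exp(2*t)) dt by parts with u = t, dv = (-3*exp(2*t)) dt, so v = -3*exp(2*t)/2: now 3*t**2*exp(2*t)/2 - 3*t*exp(2*t)/2 + ∫(3*exp(2*t)/2) dt.
Step 3. Evaluate the standard form: now 3*t**2*exp(2*t)/2 - 3*t*exp(2*t)/2 + 3*exp(2*t)/4.
Answer: 3*t**2*exp(2*t)/2 - 3*t*exp(2*t)/2 + 3*exp(2*t)/4.


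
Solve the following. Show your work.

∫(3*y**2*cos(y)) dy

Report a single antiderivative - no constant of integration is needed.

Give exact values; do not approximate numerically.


Step 1. Integrate ∫(3*y**2*cos(y)) dy by parts with u = y**2, dv = (3*cos(y)) dy, so v = 3*sin(y): now 3*y**2*sin(y) + ∫(-6*y*sin(y)) dy.
Step 2. Integrate ∫(-6*y*sin(y)) dy by parts with u = y, dv = (-6*sin(y)) dy, so v = 6*cos(y): now 3*y**2*sin(y) + 6*y*cos(y) + ∫(-6*cos(y)) dy.
Step 3. Evaluate the standard form: now 3*y**2*sin(y) + 6*y*cos(y) - 6*sin(y).
Answer: 3*y**2*sin(y) + 6*y*cos(y) - 6*sin(y).


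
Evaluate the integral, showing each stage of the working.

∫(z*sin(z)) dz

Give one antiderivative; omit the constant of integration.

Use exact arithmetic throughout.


Step 1. Integrate ∫(z*sin(z)) dz by parts with u = z, dv = (sin(z)) dz, so v = -cos(z): now -z*cos(z) + ∫(cos(z)) dz.
Step 2. Evaluate the standard form: now -z*cos(z) + sin(z).
Answer: -z*cos(z) + sin(z).


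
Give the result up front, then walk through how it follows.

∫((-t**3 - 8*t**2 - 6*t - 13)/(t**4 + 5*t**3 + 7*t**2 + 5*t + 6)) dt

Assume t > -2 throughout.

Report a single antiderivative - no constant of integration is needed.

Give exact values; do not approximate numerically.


The answer is -5*log(t + 2) + 4*log(t + 3) - atan(t).
Step 1. Decompose ∫((-t**3 - 8*t**2 - 6*t - 13)/(t**4 + 5*t**3 + 7*t**2 + 5*t + 6)) dt by partial fractions, (-t**3 - 8*t**2 - 6*t - 13)/(t**4 + 5*t**3 + 7*t**2 + 5*t + 6) = -1/(t**2 + 1) + 4/(t + 3) - 5/(t + 2): now ∫(-5/(t + 2)) dt + ∫(4/(t + 3)) dt + ∫(-1/(t**2 + 1)) dt.
Step 2. Evaluate the standard form [assuming t > -3]: now 4*log(t + 3) + ∫(-5/(t + 2)) dt + ∫(-1/(t**2 + 1)) dt.
Step 3. Evaluate the standard form [assuming t > -2]: now -5*log(t + 2) + 4*log(t + 3) + ∫(-1/(t**2 + 1)) dt.
Step 4. Evaluate the standard form: now -5*log(t + 2) + 4*log(t + 3) - atan(t).
Answer: -5*log(t + 2) + 4*log(t + 3) - atan(t).


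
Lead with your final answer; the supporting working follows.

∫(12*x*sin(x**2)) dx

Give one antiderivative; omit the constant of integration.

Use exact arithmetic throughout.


The answer is -6*cos(x**2).
Step 1. Substitute u = x**2, turning ∫(12*x*sin(x**2)) dx into ∫(6*sin(u)) du: now ∫(6*sin(u)) du.
Step 2. Evaluate the standard form: now -6*cos(u).
Step 3. Substitute back u = x**2: now -6*cos(x**2).
Answer: -6*cos(x**2).


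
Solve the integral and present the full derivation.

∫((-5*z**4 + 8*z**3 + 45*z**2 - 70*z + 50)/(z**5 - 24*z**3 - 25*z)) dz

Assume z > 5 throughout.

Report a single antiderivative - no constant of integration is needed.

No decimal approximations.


Step 1. Decompose ∫((-5*z**4 + 8*z**3 + 45*z**2 - 70*z + 50)/(z**5 - 24*z**3 - 25*z)) dz by partial fractions, (-5*z**4 + 8*z**3 + 45*z**2 - 70*z + 50)/(z**5 - 24*z**3 - 25*z) = 3/(z**2 + 1) - 2/(z + 5) - 1/(z - 5) - 2/z: now ∫(-2/z) dz + ∫(-1/(z - 5)) dz + ∫(-2/(z + 5)) dz + ∫(3/(z**2 + 1)) dz.
Step 2. Evaluate the standard form [assuming z > -5]: now -2*log(z + 5) + ∫(-2/z) dz + ∫(-1/(z - 5)) dz + ∫(3/(z**2 + 1)) dz.
Step 3. Evaluate the standard form [assuming z > 5]: now -log(z - 5) - 2*log(z + 5) + ∫(-2/z) dz + ∫(3/(z**2 + 1)) dz.
Step 4. Evaluate the standard form [assuming z > 0]: now -2*log(z) - log(z - 5) - 2*log(z + 5) + ∫(3/(z**2 + 1)) dz.
Step 5. Evaluate the standard form: now -2*log(z) - log(z - 5) - 2*log(z + 5) + 3*atan(z).
Answer: -2*log(z) - log(z - 5) - 2*log(z + 5) + 3*atan(z).


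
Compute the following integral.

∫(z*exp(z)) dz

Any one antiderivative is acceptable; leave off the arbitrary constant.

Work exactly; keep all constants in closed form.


Answer: z*exp(z) - exp(z).


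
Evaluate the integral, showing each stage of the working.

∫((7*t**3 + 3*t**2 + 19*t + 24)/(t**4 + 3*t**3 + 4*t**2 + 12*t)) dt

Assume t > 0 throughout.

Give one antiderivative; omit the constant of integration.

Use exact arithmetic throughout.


Step 1. Decompose ∫((7*t**3 + 3*t**2 + 19*t + 24)/(t**4 + 3*t**3 + 4*t**2 + 12*t)) dt by partial fractions, (7*t**3 + 3*t**2 + 19*t + 24)/(t**4 + 3*t**3 + 4*t**2 + 12*t) = -3/(t**2 + 4) + 5/(t + 3) + 2/t: now ∫(2/t) dt + ∫(5/(t + 3)) dt + ∫(-3/(t**2 + 4)) dt.
Step 2. Evaluate the standard form [assuming t > 0]: now 2*log(t) + ∫(5/(t + 3)) dt + ∫(-3/(t**2 + 4)) dt.
Step 3. Evaluate the standard form [assuming t > -3]: now 2*log(t) + 5*log(t + 3) + ∫(-3/(t**2 + 4)) dt.
Step 4. Evaluate the standard form: now 2*log(t) + 5*log(t + 3) - 3*atan(t/2)/2.
Answer: 2*log(t) + 5*log(t + 3) - 3*atan(t/2)/2.


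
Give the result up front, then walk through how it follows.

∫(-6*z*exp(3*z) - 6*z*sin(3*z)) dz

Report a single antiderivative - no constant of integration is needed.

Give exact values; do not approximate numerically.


The answer is -2*z*exp(3*z) + 2*z*cos(3*z) + 2*exp(3*z)/3 - 2*sin(3*z)/3.
Step 1. Rewrite: now ∫(-6*z*exp(3*z)) dz + ∫(-6*z*sin(3*z)) dz.
Step 2. Integrate ∫(-6*z*sin(3*z)) dz by parts with u = z, dv = (-6*sin(3*z)) dz, so v = 2*cos(3*z): now 2*z*cos(3*z) + ∫(-6*z*exp(3*z)) dz + ∫(-2*cos(3*z)) dz.
Step 3. Evaluate the standard form: now 2*z*cos(3*z) - 2*sin(3*z)/3 + ∫(-6*z*exp(3*z)) dz.
Step 4. Integrate ∫(-6*z*exp(3*z)) dz by parts with u = z, dv = (-6*exp(3*z)) dz, so v = -2*exp(3*z): now -2*z*exp(3*z) + 2*z*cos(3*z) - 2*sin(3*z)/3 + ∫(2*exp(3*z)) dz.
Step 5. Evaluate the standard form: now -2*z*exp(3*z) + 2*z*cos(3*z) + 2*exp(3*z)/3 - 2*sin(3*z)/3.
Answer: -2*z*exp(3*z) + 2*z*cos(3*z) + 2*exp(3*z)/3 - 2*sin(3*z)/3.


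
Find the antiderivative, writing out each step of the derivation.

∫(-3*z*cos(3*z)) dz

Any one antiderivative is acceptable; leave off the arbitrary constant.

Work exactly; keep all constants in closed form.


Step 1. Integrate ∫(-3*z*cos(3*z)) dz by parts with u = z, dv = (-3*cos(3*z)) dz, so v = -sin(3*z): now -z*sin(3*z) + ∫(sin(3*z)) dz.
Step 2. Evaluate the standard form: now -z*sin(3*z) - cos(3*z)/3.
Answer: -z*sin(3*z) - cos(3*z)/3.


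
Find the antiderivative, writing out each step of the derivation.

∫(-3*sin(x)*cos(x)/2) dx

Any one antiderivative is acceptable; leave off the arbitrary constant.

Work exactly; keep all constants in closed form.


Step 1. Substitute u = sin(x), turning ∫(-3*sin(x)*cos(x)/2) dx into ∫(-3*u/2) du: now ∫(-3*u/2) du.
Step 2. Evaluate the standard form: now -3*u**2/4.
Step 3. Substitute back u = sin(x): now -3*sin(x)**2/4.
Answer: -3*sin(x)**2/4.


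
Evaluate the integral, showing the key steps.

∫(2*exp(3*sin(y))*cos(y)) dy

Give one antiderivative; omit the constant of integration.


Step 1. Substitute u = sin(y), turning ∫(2*exp(3*sin(y))*cos(y)) dy into ∫(2*exp(3*u)) du: now ∫(2*exp(3*u)) du.
Step 2. Evaluate the standard form: now 2*exp(3*u)/3.
Step 3. Substitute back u = sin(y): now 2*exp(3*sin(y))/3.
Answer: 2*exp(3*sin(y))/3.


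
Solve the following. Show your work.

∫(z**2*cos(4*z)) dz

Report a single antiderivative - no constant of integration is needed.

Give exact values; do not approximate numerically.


Step 1. Integrate ∫(z**2*cos(4*z)) dz by parts with u = z**2, dv = (cos(4*z)) dz, so v = sin(4*z)/4: now z**2*sin(4*z)/4 + ∫(-z*sin(4*z)/2) dz.
Step 2. Integrate ∫(-z*sin(4*z)/2) dz by parts with u = z, dv = (-sin(4*z)/2) dz, so v = cos(4*z)/8: now z**2*sin(4*z)/4 + z*cos(4*z)/8 + ∫(-cos(4*z)/8) dz.
Step 3. Evaluate the standard form: now z**2*sin(4*z)/4 + z*cos(4*z)/8 - sin(4*z)/32.
Answer: z**2*sin(4*z)/4 + z*cos(4*z)/8 - sin(4*z)/32.


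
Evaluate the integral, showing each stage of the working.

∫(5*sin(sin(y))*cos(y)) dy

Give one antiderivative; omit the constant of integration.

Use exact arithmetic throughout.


Step 1. Substitute u = sin(y), turning ∫(5*sin(sin(y))*cos(y)) dy into ∫(5*sin(u)) du: now ∫(5*sin(u)) du.
Step 2. Evaluate the standard form: now -5*cos(u).
Step 3. Substitute back u = sin(y): now -5*cos(sin(y)).
Answer: -5*cos(sin(y)).


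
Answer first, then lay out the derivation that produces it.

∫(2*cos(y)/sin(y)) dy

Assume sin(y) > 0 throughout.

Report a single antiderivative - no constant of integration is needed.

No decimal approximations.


The answer is 2*log(sin(y)).
Step 1. Substitute u = sin(y), turning ∫(2*cos(y)/sin(y)) dy into ∫(2/u) du: now ∫(2/u) du.
Step 2. Evaluate the standard form [assuming u > 0]: now 2*log(u).
Step 3. Substitute back u = sin(y): now 2*log(sin(y)).
Answer: 2*log(sin(y)).


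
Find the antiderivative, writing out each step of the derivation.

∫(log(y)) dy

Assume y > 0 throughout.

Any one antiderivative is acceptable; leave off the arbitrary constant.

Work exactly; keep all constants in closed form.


Step 1. Integrate ∫(log(y)) dy by parts with u = log(y), dv = (1) dy, so v = y [assuming y > 0]: now y*log(y) + ∫(-1) dy.
Step 2. Evaluate the standard form: now y*log(y) - y.
Answer: y*log(y) - y.


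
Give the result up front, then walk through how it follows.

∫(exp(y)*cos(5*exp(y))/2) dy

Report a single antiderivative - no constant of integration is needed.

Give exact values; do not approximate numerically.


The answer is sin(5*exp(y))/10.
Step 1. Substitute u = exp(y), turning ∫(exp(y)*cos(5*exp(y))/2) dy into ∫(cos(5*u)/2) du: now ∫(cos(5*u)/2) du.
Step 2. Evaluate the standard form: now sin(5*u)/10.
Step 3. Substitute back u = exp(y): now sin(5*exp(y))/10.
Answer: sin(5*exp(y))/10.


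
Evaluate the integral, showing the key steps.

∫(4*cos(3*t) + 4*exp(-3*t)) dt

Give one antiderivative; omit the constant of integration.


Step 1. Rewrite: now ∫(4*exp(-3*t)) dt + ∫(4*cos(3*t)) dt.
Step 2. Evaluate the standard form: now 4*sin(3*t)/3 + ∫(4*exp(-3*t)) dt.
Step 3. Evaluate the standard form: now 4*sin(3*t)/3 - 4*exp(-3*t)/3.
Answer: 4*sin(3*t)/3 - 4*exp(-3*t)/3.


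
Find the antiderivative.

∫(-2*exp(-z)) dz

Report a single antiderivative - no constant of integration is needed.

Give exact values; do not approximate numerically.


Answer: 2*exp(-z).


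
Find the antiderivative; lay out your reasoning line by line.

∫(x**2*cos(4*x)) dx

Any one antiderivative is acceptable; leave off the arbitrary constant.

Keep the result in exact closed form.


Step 1. Integrate ∫(x**2*cos(4*x)) dx by parts with u = x**2, dv = (cos(4*x)) dx, so v = sin(4*x)/4: now x**2*sin(4*x)/4 + ∫(-x*sin(4*x)/2) dx.
Step 2. Integrate ∫(-x*sin(4*x)/2) dx by parts with u = x, dv = (-sin(4*x)/2) dx, so v = cos(4*x)/8: now x**2*sin(4*x)/4 + x*cos(4*x)/8 + ∫(-cos(4*x)/8) dx.
Step 3. Evaluate the standard form: now x**2*sin(4*x)/4 + x*cos(4*x)/8 - sin(4*x)/32.
Answer: x**2*sin(4*x)/4 + x*cos(4*x)/8 - sin(4*x)/32.


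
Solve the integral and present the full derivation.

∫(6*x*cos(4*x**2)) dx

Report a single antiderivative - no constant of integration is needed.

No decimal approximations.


Step 1. Substitute u = x**2, turning ∫(6*x*cos(4*x**2)) dx into ∫(3*cos(4*u)) du: now ∫(3*cos(4*u)) du.
Step 2. Evaluate the standard form: now 3*sin(4*u)/4.
Step 3. Substitute back u = x**2: now 3*sin(4*x**2)/4.
Answer: 3*sin(4*x**2)/4.


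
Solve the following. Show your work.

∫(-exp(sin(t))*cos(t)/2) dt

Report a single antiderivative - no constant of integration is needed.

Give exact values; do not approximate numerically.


Step 1. Substitute u = sin(t), turning ∫(-exp(sin(t))*cos(t)/2) dt into ∫(-exp(u)/2) du: now ∫(-exp(u)/2) du.
Step 2. Evaluate the standard form: now -exp(u)/2.
Step 3. Substitute back u = sin(t): now -exp(sin(t))/2.
Answer: -exp(sin(t))/2.


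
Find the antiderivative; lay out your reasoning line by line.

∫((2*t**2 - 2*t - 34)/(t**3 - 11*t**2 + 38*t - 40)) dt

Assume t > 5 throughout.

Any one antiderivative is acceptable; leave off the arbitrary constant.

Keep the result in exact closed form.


Step 1. Decompose ∫((2*t**2 - 2*t - 34)/(t**3 - 11*t**2 + 38*t - 40)) dt by partial fractions, (2*t**2 - 2*t - 34)/(t**3 - 11*t**2 + 38*t - 40) = -5/(t - 2) + 5/(t - 4) + 2/(t - 5): now ∫(2/(t - 5)) dt + ∫(5/(t - 4)) dt + ∫(-5/(t - 2)) dt.
Step 2. Evaluate the standard form [assuming t > 2]: now -5*log(t - 2) + ∫(2/(t - 5)) dt + ∫(5/(t - 4)) dt.
Step 3. Evaluate the standard form [assuming t > 4]: now 5*log(t - 4) - 5*log(t - 2) + ∫(2/(t - 5)) dt.
Step 4. Evaluate the standard form [assuming t > 5]: now 2*log(t - 5) + 5*log(t - 4) - 5*log(t - 2).
Answer: 2*log(t - 5) + 5*log(t - 4) - 5*log(t - 2).


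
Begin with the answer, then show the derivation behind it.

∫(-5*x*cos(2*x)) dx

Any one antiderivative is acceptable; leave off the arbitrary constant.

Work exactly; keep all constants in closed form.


The answer is -5*x*sin(2*x)/2 - 5*cos(2*x)/4.
Step 1. Integrate ∫(-5*x*cos(2*x)) dx by parts with u = x, dv = (-5*cos(2*x)) dx, so v = -5*sin(2*x)/2: now -5*x*sin(2*x)/2 + ∫(5*sin(2*x)/2) dx.
Step 2. Evaluate the standard form: now -5*x*sin(2*x)/2 - 5*cos(2*x)/4.
Answer: -5*x*sin(2*x)/2 - 5*cos(2*x)/4.


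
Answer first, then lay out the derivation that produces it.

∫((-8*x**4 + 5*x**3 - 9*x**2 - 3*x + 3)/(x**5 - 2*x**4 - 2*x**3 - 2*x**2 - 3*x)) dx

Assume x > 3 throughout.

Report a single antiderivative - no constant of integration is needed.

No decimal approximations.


The answer is -log(x) - 5*log(x - 3) - 2*log(x + 1) + 2*atan(x).
Step 1. Decompose ∫((-8*x**4 + 5*x**3 - 9*x**2 - 3*x + 3)/(x**5 - 2*x**4 - 2*x**3 - 2*x**2 - 3*x)) dx by partial fractions, (-8*x**4 + 5*x**3 - 9*x**2 - 3*x + 3)/(x**5 - 2*x**4 - 2*x**3 - 2*x**2 - 3*x) = 2/(x**2 + 1) - 2/(x + 1) - 5/(x - 3) - 1/x: now ∫(-1/x) dx + ∫(-5/(x - 3)) dx + ∫(-2/(x + 1)) dx + ∫(2/(x**2 + 1)) dx.
Step 2. Evaluate the standard form [assuming x > 0]: now -log(x) + ∫(-5/(x - 3)) dx + ∫(-2/(x + 1)) dx + ∫(2/(x**2 + 1)) dx.
Step 3. Evaluate the standard form [assuming x > -1]: now -log(x) - 2*log(x + 1) + ∫(-5/(x - 3)) dx + ∫(2/(x**2 + 1)) dx.
Step 4. Evaluate the standard form [assuming x > 3]: now -log(x) - 5*log(x - 3) - 2*log(x + 1) + ∫(2/(x**2 + 1)) dx.
Step 5. Evaluate the standard form: now -log(x) - 5*log(x - 3) - 2*log(x + 1) + 2*atan(x).
Answer: -log(x) - 5*log(x - 3) - 2*log(x + 1) + 2*atan(x).


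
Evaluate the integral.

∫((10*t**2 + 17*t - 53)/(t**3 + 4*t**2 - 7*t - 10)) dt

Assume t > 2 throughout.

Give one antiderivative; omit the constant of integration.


Answer: log(t - 2) + 5*log(t + 1) + 4*log(t + 5).


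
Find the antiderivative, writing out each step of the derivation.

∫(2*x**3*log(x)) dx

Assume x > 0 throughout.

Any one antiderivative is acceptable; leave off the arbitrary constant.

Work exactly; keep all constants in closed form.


Step 1. Integrate ∫(2*x**3*log(x)) dx by parts with u = log(x), dv = (2*x**3) dx, so v = x**4/2 [assuming x > 0]: now x**4*log(x)/2 + ∫(-x**3/2) dx.
Step 2. Evaluate the standard form: now x**4*log(x)/2 - x**4/8.
Answer: x**4*log(x)/2 - x**4/8.


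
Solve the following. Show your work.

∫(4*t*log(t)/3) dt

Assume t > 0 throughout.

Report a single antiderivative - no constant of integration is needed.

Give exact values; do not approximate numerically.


Step 1. Integrate ∫(4*t*log(t)/3) dt by parts with u = log(t), dv = (4*t/3) dt, so v = 2*t**2/3 [assuming t > 0]: now 2*t**2*log(t)/3 + ∫(-2*t/3) dt.
Step 2. Evaluate the standard form: now 2*t**2*log(t)/3 - t**2/3.
Answer: 2*t**2*log(t)/3 - t**2/3.


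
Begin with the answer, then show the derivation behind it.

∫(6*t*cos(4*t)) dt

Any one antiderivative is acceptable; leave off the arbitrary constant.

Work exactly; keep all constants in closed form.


The answer is 3*t*sin(4*t)/2 + 3*cos(4*t)/8.
Step 1. Integrate ∫(6*t*cos(4*t)) dt by parts with u = t, dv = (6*cos(4*t)) dt, so v = 3*sin(4*t)/2: now 3*t*sin(4*t)/2 + ∫(-3*sin(4*t)/2) dt.
Step 2. Evaluate the standard form: now 3*t*sin(4*t)/2 + 3*cos(4*t)/8.
Answer: 3*t*sin(4*t)/2 + 3*cos(4*t)/8.


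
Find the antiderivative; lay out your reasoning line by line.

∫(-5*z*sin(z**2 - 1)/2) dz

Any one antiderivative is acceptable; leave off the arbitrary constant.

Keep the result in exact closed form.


Step 1. Substitute u = z**2 - 1, turning ∫(-5*z*sin(z**2 - 1)/2) dz into ∫(-5*sin(u)/4) du: now ∫(-5*sin(u)/4) du.
Step 2. Evaluate the standard form: now 5*cos(u)/4.
Step 3. Substitute back u = z**2 - 1: now 5*cos(z**2 - 1)/4.
Answer: 5*cos(z**2 - 1)/4.


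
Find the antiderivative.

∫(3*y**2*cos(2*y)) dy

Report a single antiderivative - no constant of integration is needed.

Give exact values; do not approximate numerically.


Answer: 3*y**2*sin(2*y)/2 + 3*y*cos(2*y)/2 - 3*sin(2*y)/4.


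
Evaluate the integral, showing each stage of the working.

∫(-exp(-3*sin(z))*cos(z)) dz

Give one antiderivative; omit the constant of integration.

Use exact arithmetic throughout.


Step 1. Substitute u = sin(z), turning ∫(-exp(-3*sin(z))*cos(z)) dz into ∫(-exp(-3*u)) du: now ∫(-exp(-3*u)) du.
Step 2. Evaluate the standard form: now exp(-3*u)/3.
Step 3. Substitute back u = sin(z): now exp(-3*sin(z))/3.
Answer: exp(-3*sin(z))/3.


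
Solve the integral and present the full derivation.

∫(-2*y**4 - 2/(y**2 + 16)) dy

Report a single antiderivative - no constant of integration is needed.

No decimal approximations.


Step 1. Rewrite: now ∫(-2*y**4) dy + ∫(-2/(y**2 + 16)) dy.
Step 2. Evaluate the standard form: now -2*y**5/5 + ∫(-2/(y**2 + 16)) dy.
Step 3. Evaluate the standard form: now -2*y**5/5 - atan(y/4)/2.
Answer: -2*y**5/5 - atan(y/4)/2.


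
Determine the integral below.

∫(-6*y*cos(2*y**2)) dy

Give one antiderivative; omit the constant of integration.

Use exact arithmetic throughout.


Answer: -3*sin(2*y**2)/2.


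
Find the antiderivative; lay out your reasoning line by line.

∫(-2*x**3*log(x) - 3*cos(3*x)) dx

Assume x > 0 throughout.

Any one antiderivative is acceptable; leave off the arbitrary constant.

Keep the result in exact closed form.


Step 1. Rewrite: now ∫(-2*x**3*log(x)) dx + ∫(-3*cos(3*x)) dx.
Step 2. Integrate ∫(-2*x**3*log(x)) dx by parts with u = log(x), dv = (-2*x**3) dx, so v = -x**4/2 [assuming x > 0]: now -x**4*log(x)/2 + ∫(x**3/2) dx + ∫(-3*cos(3*x)) dx.
Step 3. Evaluate the standard form: now -x**4*log(x)/2 + x**4/8 + ∫(-3*cos(3*x)) dx.
Step 4. Evaluate the standard form: now -x**4*log(x)/2 + x**4/8 - sin(3*x).
Answer: -x**4*log(x)/2 + x**4/8 - sin(3*x).


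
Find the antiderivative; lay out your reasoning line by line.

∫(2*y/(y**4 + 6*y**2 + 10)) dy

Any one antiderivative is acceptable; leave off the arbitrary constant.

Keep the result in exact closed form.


Step 1. Substitute u = y**2 + 3, turning ∫(2*y/(y**4 + 6*y**2 + 10)) dy into ∫(1/(u**2 + 1)) du: now ∫(1/(u**2 + 1)) du.
Step 2. Evaluate the standard form: now atan(u).
Step 3. Substitute back u = y**2 + 3: now atan(y**2 + 3).
Answer: atan(y**2 + 3).


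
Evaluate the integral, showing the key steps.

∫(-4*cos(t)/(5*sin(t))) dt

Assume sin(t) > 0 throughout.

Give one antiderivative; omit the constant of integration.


Step 1. Substitute u = sin(t), turning ∫(-4*cos(t)/(5*sin(t))) dt into ∫(-4/(5*u)) du: now ∫(-4/(5*u)) du.
Step 2. Evaluate the standard form [assuming u > 0]: now -4*log(u)/5.
Step 3. Substitute back u = sin(t): now -4*log(sin(t))/5.
Answer: -4*log(sin(t))/5.


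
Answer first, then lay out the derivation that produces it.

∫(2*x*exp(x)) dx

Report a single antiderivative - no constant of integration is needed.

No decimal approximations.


The answer is 2*x*exp(x) - 2*exp(x).
Step 1. Integrate ∫(2*x*exp(x)) dx by parts with u = x, dv = (2*exp(x)) dx, so v = 2*exp(x): now 2*x*exp(x) + ∫(-2*exp(x)) dx.
Step 2. Evaluate the standard form: now 2*x*exp(x) - 2*exp(x).
Answer: 2*x*exp(x) - 2*exp(x).


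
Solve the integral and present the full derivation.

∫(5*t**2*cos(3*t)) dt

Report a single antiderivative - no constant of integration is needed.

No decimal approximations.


Step 1. Integrate ∫(5*t**2*cos(3*t)) dt by parts with u = t**2, dv = (5*cos(3*t)) dt, so v = 5*sin(3*t)/3: now 5*t**2*sin(3*t)/3 + ∫(-10*t*sin(3*t)/3) dt.
Step 2. Integrate ∫(-10*t*sin(3*t)/3) dt by parts with u = t, dv = (-10*sin(3*t)/3) dt, so v = 10*cos(3*t)/9: now 5*t**2*sin(3*t)/3 + 10*t*cos(3*t)/9 + ∫(-10*cos(3*t)/9) dt.
Step 3. Evaluate the standard form: now 5*t**2*sin(3*t)/3 + 10*t*cos(3*t)/9 - 10*sin(3*t)/27.
Answer: 5*t**2*sin(3*t)/3 + 10*t*cos(3*t)/9 - 10*sin(3*t)/27.


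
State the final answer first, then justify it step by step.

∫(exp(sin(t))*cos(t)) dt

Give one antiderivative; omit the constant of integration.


The answer is exp(sin(t)).
Step 1. Substitute u = sin(t), turning ∫(exp(sin(t))*cos(t)) dt into ∫(exp(u)) du: now ∫(exp(u)) du.
Step 2. Evaluate the standard form: now exp(u).
Step 3. Substitute back u = sin(t): now exp(sin(t)).
Answer: exp(sin(t)).


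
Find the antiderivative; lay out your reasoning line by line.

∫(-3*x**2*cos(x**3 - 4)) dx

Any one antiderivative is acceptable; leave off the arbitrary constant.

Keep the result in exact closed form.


Step 1. Substitute u = x**3 - 4, turning ∫(-3*x**2*cos(x**3 - 4)) dx into ∫(-cos(u)) du: now ∫(-cos(u)) du.
Step 2. Evaluate the standard form: now -sin(u).
Step 3. Substitute back u = x**3 - 4: now -sin(x**3 - 4).
Answer: -sin(x**3 - 4).


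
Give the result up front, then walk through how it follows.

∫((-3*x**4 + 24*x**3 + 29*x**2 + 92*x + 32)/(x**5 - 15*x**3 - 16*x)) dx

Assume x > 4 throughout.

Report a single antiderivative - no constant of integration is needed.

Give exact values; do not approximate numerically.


The answer is -2*log(x) + 3*log(x - 4) - 4*log(x + 4) - 4*atan(x).
Step 1. Decompose ∫((-3*x**4 + 24*x**3 + 29*x**2 + 92*x + 32)/(x**5 - 15*x**3 - 16*x)) dx by partial fractions, (-3*x**4 + 24*x**3 + 29*x**2 + 92*x + 32)/(x**5 - 15*x**3 - 16*x) = -4/(x**2 + 1) - 4/(x + 4) + 3/(x - 4) - 2/x: now ∫(-2/x) dx + ∫(3/(x - 4)) dx + ∫(-4/(x + 4)) dx + ∫(-4/(x**2 + 1)) dx.
Step 2. Evaluate the standard form [assuming x > -4]: now -4*log(x + 4) + ∫(-2/x) dx + ∫(3/(x - 4)) dx + ∫(-4/(x**2 + 1)) dx.
Step 3. Evaluate the standard form [assuming x > 4]: now 3*log(x - 4) - 4*log(x + 4) + ∫(-2/x) dx + ∫(-4/(x**2 + 1)) dx.
Step 4. Evaluate the standard form [assuming x > 0]: now -2*log(x) + 3*log(x - 4) - 4*log(x + 4) + ∫(-4/(x**2 + 1)) dx.
Step 5. Evaluate the standard form: now -2*log(x) + 3*log(x - 4) - 4*log(x + 4) - 4*atan(x).
Answer: -2*log(x) + 3*log(x - 4) - 4*log(x + 4) - 4*atan(x).


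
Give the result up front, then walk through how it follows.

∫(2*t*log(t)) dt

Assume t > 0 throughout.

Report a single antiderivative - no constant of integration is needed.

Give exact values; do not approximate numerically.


The answer is t**2*log(t) - t**2/2.
Step 1. Integrate ∫(2*t*log(t)) dt by parts with u = log(t), dv = (2*t) dt, so v = t**2 [assuming t > 0]: now t**2*log(t) + ∫(-t) dt.
Step 2. Evaluate the standard form: now t**2*log(t) - t**2/2.
Answer: t**2*log(t) - t**2/2.


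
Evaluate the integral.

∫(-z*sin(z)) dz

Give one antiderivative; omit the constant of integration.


Answer: z*cos(z) - sin(z).


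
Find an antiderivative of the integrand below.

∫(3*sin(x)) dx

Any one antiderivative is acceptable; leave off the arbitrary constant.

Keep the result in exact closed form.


Answer: -3*cos(x).


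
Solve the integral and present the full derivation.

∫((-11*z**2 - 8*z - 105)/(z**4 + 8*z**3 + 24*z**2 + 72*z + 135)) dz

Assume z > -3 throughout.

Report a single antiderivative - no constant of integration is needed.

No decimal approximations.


Step 1. Decompose ∫((-11*z**2 - 8*z - 105)/(z**4 + 8*z**3 + 24*z**2 + 72*z + 135)) dz by partial fractions, (-11*z**2 - 8*z - 105)/(z**4 + 8*z**3 + 24*z**2 + 72*z + 135) = -1/(z**2 + 9) + 5/(z + 5) - 5/(z + 3): now ∫(-5/(z + 3)) dz + ∫(5/(z + 5)) dz + ∫(-1/(z**2 + 9)) dz.
Step 2. Evaluate the standard form [assuming z > -5]: now 5*log(z + 5) + ∫(-5/(z + 3)) dz + ∫(-1/(z**2 + 9)) dz.
Step 3. Evaluate the standard form [assuming z > -3]: now -5*log(z + 3) + 5*log(z + 5) + ∫(-1/(z**2 + 9)) dz.
Step 4. Evaluate the standard form: now -5*log(z + 3) + 5*log(z + 5) - atan(z/3)/3.
Answer: -5*log(z + 3) + 5*log(z + 5) - atan(z/3)/3.


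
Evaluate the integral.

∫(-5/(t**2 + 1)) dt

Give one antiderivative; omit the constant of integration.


Answer: -5*atan(t).


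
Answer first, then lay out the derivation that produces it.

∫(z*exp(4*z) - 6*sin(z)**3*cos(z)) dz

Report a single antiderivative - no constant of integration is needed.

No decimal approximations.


The answer is z*exp(4*z)/4 - exp(4*z)/16 - 3*sin(z)**4/2.
Step 1. Rewrite: now ∫(z*exp(4*z)) dz + ∫(-6*sin(z)**3*cos(z)) dz.
Step 2. Substitute u = sin(z), turning ∫(-6*sin(z)**3*cos(z)) dz into ∫(-6*u**3) du: now ∫(-6*u**3) du + ∫(z*exp(4*z)) dz.
Step 3. Evaluate the standard form: now -3*u**4/2 + ∫(z*exp(4*z)) dz.
Step 4. Substitute back u = sin(z): now -3*sin(z)**4/2 + ∫(z*exp(4*z)) dz.
Step 5. Integrate ∫(z*exp(4*z)) dz by parts with u = z, dv = (exp(4*z)) dz, so v = exp(4*z)/4: now z*exp(4*z)/4 - 3*sin(z)**4/2 + ∫(-exp(4*z)/4) dz.
Step 6. Evaluate the standard form: now z*exp(4*z)/4 - exp(4*z)/16 - 3*sin(z)**4/2.
Answer: z*exp(4*z)/4 - exp(4*z)/16 - 3*sin(z)**4/2.


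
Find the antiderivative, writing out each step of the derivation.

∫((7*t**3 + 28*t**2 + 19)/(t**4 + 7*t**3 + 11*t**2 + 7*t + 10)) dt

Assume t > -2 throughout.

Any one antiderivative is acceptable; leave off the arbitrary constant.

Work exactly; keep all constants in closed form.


Step 1. Decompose ∫((7*t**3 + 28*t**2 + 19)/(t**4 + 7*t**3 + 11*t**2 + 7*t + 10)) dt by partial fractions, (7*t**3 + 28*t**2 + 19)/(t**4 + 7*t**3 + 11*t**2 + 7*t + 10) = -1/(t**2 + 1) + 2/(t + 5) + 5/(t + 2): now ∫(5/(t + 2)) dt + ∫(2/(t + 5)) dt + ∫(-1/(t**2 + 1)) dt.
Step 2. Evaluate the standard form [assuming t > -5]: now 2*log(t + 5) + ∫(5/(t + 2)) dt + ∫(-1/(t**2 + 1)) dt.
Step 3. Evaluate the standard form [assuming t > -2]: now 5*log(t + 2) + 2*log(t + 5) + ∫(-1/(t**2 + 1)) dt.
Step 4. Evaluate the standard form: now 5*log(t + 2) + 2*log(t + 5) - atan(t).
Answer: 5*log(t + 2) + 2*log(t + 5) - atan(t).


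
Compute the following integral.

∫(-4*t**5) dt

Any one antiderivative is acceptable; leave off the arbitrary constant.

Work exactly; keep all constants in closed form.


Answer: -2*t**6/3.


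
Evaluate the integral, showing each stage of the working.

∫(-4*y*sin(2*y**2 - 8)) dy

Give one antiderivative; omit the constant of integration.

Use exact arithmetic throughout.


Step 1. Substitute u = y**2 - 4, turning ∫(-4*y*sin(2*y**2 - 8)) dy into ∫(-2*sin(2*u)) du: now ∫(-2*sin(2*u)) du.
Step 2. Evaluate the standard form: now cos(2*u).
Step 3. Substitute back u = y**2 - 4: now cos(2*y**2 - 8).
Answer: cos(2*y**2 - 8).


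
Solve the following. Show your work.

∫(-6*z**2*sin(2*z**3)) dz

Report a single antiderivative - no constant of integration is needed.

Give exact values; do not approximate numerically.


Step 1. Substitute u = z**3, turning ∫(-6*z**2*sin(2*z**3)) dz into ∫(-2*sin(2*u)) du: now ∫(-2*sin(2*u)) du.
Step 2. Evaluate the standard form: now cos(2*u).
Step 3. Substitute back u = z**3: now cos(2*z**3).
Answer: cos(2*z**3).


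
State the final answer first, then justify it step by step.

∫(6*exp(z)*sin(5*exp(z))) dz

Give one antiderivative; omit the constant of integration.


The answer is -6*cos(5*exp(z))/5.
Step 1. Substitute u = exp(z), turning ∫(6*exp(z)*sin(5*exp(z))) dz into ∫(6*sin(5*u)) du: now ∫(6*sin(5*u)) du.
Step 2. Evaluate the standard form: now -6*cos(5*u)/5.
Step 3. Substitute back u = exp(z): now -6*cos(5*exp(z))/5.
Answer: -6*cos(5*exp(z))/5.


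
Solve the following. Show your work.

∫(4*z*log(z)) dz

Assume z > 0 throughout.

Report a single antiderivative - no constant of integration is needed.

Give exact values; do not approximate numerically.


Step 1. Integrate ∫(4*z*log(z)) dz by parts with u = log(z), dv = (4*z) dz, so v = 2*z**2 [assuming z > 0]: now 2*z**2*log(z) + ∫(-2*z) dz.
Step 2. Evaluate the standard form: now 2*z**2*log(z) - z**2.
Answer: 2*z**2*log(z) - z**2.


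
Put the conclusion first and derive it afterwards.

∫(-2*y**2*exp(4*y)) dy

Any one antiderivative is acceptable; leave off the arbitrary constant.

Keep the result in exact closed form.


The answer is -y**2*exp(4*y)/2 + y*exp(4*y)/4 - exp(4*y)/16.
Step 1. Integrate ∫(-2*y**2*exp(4*y)) dy by parts with u = y**2, dv = (-2*exp(4*y)) dy, so v = -exp(4*y)/2: now -y**2*exp(4*y)/2 + ∫(y*exp(4*y)) dy.
Step 2. Integrate ∫(y*exp(4*y)) dy by parts with u = y, dv = (exp(4*y)) dy, so v = exp(4*y)/4: now -y**2*exp(4*y)/2 + y*exp(4*y)/4 + ∫(-exp(4*y)/4) dy.
Step 3. Evaluate the standard form: now -y**2*exp(4*y)/2 + y*exp(4*y)/4 - exp(4*y)/16.
Answer: -y**2*exp(4*y)/2 + y*exp(4*y)/4 - exp(4*y)/16.


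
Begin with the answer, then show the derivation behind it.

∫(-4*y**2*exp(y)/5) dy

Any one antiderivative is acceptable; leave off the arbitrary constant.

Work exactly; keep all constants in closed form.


The answer is -4*y**2*exp(y)/5 + 8*y*exp(y)/5 - 8*exp(y)/5.
Step 1. Integrate ∫(-4*y**2*exp(y)/5) dy by parts with u = y**2, dv = (-4*exp(y)/5) dy, so v = -4*exp(y)/5: now -4*y**2*exp(y)/5 + ∫(8*y*exp(y)/5) dy.
Step 2. Integrate ∫(8*y*exp(y)/5) dy by parts with u = y, dv = (8*exp(y)/5) dy, so v = 8*exp(y)/5: now -4*y**2*exp(y)/5 + 8*y*exp(y)/5 + ∫(-8*exp(y)/5) dy.
Step 3. Evaluate the standard form: now -4*y**2*exp(y)/5 + 8*y*exp(y)/5 - 8*exp(y)/5.
Answer: -4*y**2*exp(y)/5 + 8*y*exp(y)/5 - 8*exp(y)/5.


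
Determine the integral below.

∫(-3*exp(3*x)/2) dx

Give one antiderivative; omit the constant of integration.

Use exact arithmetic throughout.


Answer: -exp(3*x)/2.


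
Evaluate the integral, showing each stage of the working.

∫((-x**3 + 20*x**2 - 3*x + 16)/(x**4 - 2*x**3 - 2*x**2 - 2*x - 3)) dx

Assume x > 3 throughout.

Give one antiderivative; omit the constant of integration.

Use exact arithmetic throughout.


Step 1. Decompose ∫((-x**3 + 20*x**2 - 3*x + 16)/(x**4 - 2*x**3 - 2*x**2 - 2*x - 3)) dx by partial fractions, (-x**3 + 20*x**2 - 3*x + 16)/(x**4 - 2*x**3 - 2*x**2 - 2*x - 3) = 1/(x**2 + 1) - 5/(x + 1) + 4/(x - 3): now ∫(4/(x - 3)) dx + ∫(-5/(x + 1)) dx + ∫(1/(x**2 + 1)) dx.
Step 2. Evaluate the standard form [assuming x > -1]: now -5*log(x + 1) + ∫(4/(x - 3)) dx + ∫(1/(x**2 + 1)) dx.
Step 3. Evaluate the standard form [assuming x > 3]: now 4*log(x - 3) - 5*log(x + 1) + ∫(1/(x**2 + 1)) dx.
Step 4. Evaluate the standard form: now 4*log(x - 3) - 5*log(x + 1) + atan(x).
Answer: 4*log(x - 3) - 5*log(x + 1) + atan(x).


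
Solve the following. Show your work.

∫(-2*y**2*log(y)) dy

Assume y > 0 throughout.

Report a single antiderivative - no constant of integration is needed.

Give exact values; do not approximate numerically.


Step 1. Integrate ∫(-2*y**2*log(y)) dy by parts with u = log(y), dv = (-2*y**2) dy, so v = -2*y**3/3 [assuming y > 0]: now -2*y**3*log(y)/3 + ∫(2*y**2/3) dy.
Step 2. Evaluate the standard form: now -2*y**3*log(y)/3 + 2*y**3/9.
Answer: -2*y**3*log(y)/3 + 2*y**3/9.


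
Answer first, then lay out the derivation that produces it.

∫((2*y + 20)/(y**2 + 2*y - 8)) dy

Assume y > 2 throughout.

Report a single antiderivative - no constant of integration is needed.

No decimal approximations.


The answer is 4*log(y - 2) - 2*log(y + 4).
Step 1. Decompose ∫((2*y + 20)/(y**2 + 2*y - 8)) dy by partial fractions, (2*y + 20)/(y**2 + 2*y - 8) = -2/(y + 4) + 4/(y - 2): now ∫(4/(y - 2)) dy + ∫(-2/(y + 4)) dy.
Step 2. Evaluate the standard form [assuming y > 2]: now 4*log(y - 2) + ∫(-2/(y + 4)) dy.
Step 3. Evaluate the standard form [assuming y > -4]: now 4*log(y - 2) - 2*log(y + 4).
Answer: 4*log(y - 2) - 2*log(y + 4).


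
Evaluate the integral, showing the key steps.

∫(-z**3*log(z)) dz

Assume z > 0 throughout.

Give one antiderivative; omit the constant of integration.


Step 1. Integrate ∫(-z**3*log(z)) dz by parts with u = log(z), dv = (-z**3) dz, so v = -z**4/4 [assuming z > 0]: now -z**4*log(z)/4 + ∫(z**3/4) dz.
Step 2. Evaluate the standard form: now -z**4*log(z)/4 + z**4/16.
Answer: -z**4*log(z)/4 + z**4/16.


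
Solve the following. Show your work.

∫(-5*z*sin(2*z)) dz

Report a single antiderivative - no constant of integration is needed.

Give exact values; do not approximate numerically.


Step 1. Integrate ∫(-5*z*sin(2*z)) dz by parts with u = z, dv = (-5*sin(2*z)) dz, so v = 5*cos(2*z)/2: now 5*z*cos(2*z)/2 + ∫(-5*cos(2*z)/2) dz.
Step 2. Evaluate the standard form: now 5*z*cos(2*z)/2 - 5*sin(2*z)/4.
Answer: 5*z*cos(2*z)/2 - 5*sin(2*z)/4.


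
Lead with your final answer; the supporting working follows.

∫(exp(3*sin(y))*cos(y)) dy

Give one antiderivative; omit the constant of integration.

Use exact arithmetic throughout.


The answer is exp(3*sin(y))/3.
Step 1. Substitute u = sin(y), turning ∫(exp(3*sin(y))*cos(y)) dy into ∫(exp(3*u)) du: now ∫(exp(3*u)) du.
Step 2. Evaluate the standard form: now exp(3*u)/3.
Step 3. Substitute back u = sin(y): now exp(3*sin(y))/3.
Answer: exp(3*sin(y))/3.


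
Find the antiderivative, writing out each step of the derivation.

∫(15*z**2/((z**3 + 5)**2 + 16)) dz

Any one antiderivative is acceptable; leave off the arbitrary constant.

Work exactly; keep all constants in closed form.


Step 1. Substitute u = z**3 + 5, turning ∫(15*z**2/((z**3 + 5)**2 + 16)) dz into ∫(5/(u**2 + 16)) du: now ∫(5/(u**2 + 16)) du.
Step 2. Evaluate the standard form: now 5*atan(u/4)/4.
Step 3. Substitute back u = z**3 + 5: now 5*atan(z**3/4 + 5/4)/4.
Answer: 5*atan(z**3/4 + 5/4)/4.


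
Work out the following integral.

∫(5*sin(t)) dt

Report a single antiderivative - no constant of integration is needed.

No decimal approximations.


Answer: -5*cos(t).


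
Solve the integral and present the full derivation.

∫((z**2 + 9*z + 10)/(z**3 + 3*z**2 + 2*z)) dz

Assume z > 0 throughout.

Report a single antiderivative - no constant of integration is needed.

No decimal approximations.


Step 1. Decompose ∫((z**2 + 9*z + 10)/(z**3 + 3*z**2 + 2*z)) dz by partial fractions, (z**2 + 9*z + 10)/(z**3 + 3*z**2 + 2*z) = -2/(z + 2) - 2/(z + 1) + 5/z: now ∫(5/z) dz + ∫(-2/(z + 1)) dz + ∫(-2/(z + 2)) dz.
Step 2. Evaluate the standard form [assuming z > -2]: now -2*log(z + 2) + ∫(5/z) dz + ∫(-2/(z + 1)) dz.
Step 3. Evaluate the standard form [assuming z > 0]: now 5*log(z) - 2*log(z + 2) + ∫(-2/(z + 1)) dz.
Step 4. Evaluate the standard form [assuming z > -1]: now 5*log(z) - 2*log(z + 1) - 2*log(z + 2).
Answer: 5*log(z) - 2*log(z + 1) - 2*log(z + 2).


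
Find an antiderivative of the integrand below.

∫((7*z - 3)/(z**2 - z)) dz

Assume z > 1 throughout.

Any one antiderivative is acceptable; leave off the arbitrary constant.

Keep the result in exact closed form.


Answer: 3*log(z) + 4*log(z - 1).


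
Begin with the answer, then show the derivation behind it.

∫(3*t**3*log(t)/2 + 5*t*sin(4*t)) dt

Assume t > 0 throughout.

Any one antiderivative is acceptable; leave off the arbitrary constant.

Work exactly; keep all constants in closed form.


The answer is 3*t**4*log(t)/8 - 3*t**4/32 - 5*t*cos(4*t)/4 + 5*sin(4*t)/16.
Step 1. Rewrite: now ∫(5*t*sin(4*t)) dt + ∫(3*t**3*log(t)/2) dt.
Step 2. Integrate ∫(5*t*sin(4*t)) dt by parts with u = t, dv = (5*sin(4*t)) dt, so v = -5*cos(4*t)/4: now -5*t*cos(4*t)/4 + ∫(3*t**3*log(t)/2) dt + ∫(5*cos(4*t)/4) dt.
Step 3. Evaluate the standard form: now -5*t*cos(4*t)/4 + 5*sin(4*t)/16 + ∫(3*t**3*log(t)/2) dt.
Step 4. Integrate ∫(3*t**3*log(t)/2) dt by parts with u = log(t), dv = (3*t**3/2) dt, so v = 3*t**4/8 [assuming t > 0]: now 3*t**4*log(t)/8 - 5*t*cos(4*t)/4 + 5*sin(4*t)/16 + ∫(-3*t**3/8) dt.
Step 5. Evaluate the standard form: now 3*t**4*log(t)/8 - 3*t**4/32 - 5*t*cos(4*t)/4 + 5*sin(4*t)/16.
Answer: 3*t**4*log(t)/8 - 3*t**4/32 - 5*t*cos(4*t)/4 + 5*sin(4*t)/16.


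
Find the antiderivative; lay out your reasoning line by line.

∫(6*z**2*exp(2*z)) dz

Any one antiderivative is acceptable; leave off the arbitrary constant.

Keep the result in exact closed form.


Step 1. Integrate ∫(6*z**2*exp(2*z)) dz by parts with u = z**2, dv = (6*exp(2*z)) dz, so v = 3*exp(2*z): now 3*z**2*exp(2*z) + ∫(-6*z*exp(2*z)) dz.
Step 2. Integrate ∫(-6*z*exp(2*z)) dz by parts with u = z, dv = (-6*exp(2*z)) dz, so v = -3*exp(2*z): now 3*z**2*exp(2*z) - 3*z*exp(2*z) + ∫(3*exp(2*z)) dz.
Step 3. Evaluate the standard form: now 3*z**2*exp(2*z) - 3*z*exp(2*z) + 3*exp(2*z)/2.
Answer: 3*z**2*exp(2*z) - 3*z*exp(2*z) + 3*exp(2*z)/2.
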